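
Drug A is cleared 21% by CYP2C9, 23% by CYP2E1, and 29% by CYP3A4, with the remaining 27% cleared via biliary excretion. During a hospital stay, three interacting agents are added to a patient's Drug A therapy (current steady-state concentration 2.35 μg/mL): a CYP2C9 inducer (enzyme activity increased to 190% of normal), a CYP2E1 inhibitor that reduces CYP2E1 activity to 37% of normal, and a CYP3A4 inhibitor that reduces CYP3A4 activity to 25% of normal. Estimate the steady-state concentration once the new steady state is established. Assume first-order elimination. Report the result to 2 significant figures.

The CYP2C9 pathway (21% of clearance) increases to 1.9× activity: 0.21 × 1.9 = 0.399.
The CYP2E1 pathway (23% of clearance) is reduced to 0.37× activity: 0.23 × 0.37 = 0.0851.
The CYP3A4 pathway (29% of clearance) falls to 0.25× activity: 0.29 × 0.25 = 0.0725.
Non-CYP routes (27%) are unchanged.
Relative clearance = 0.399 + 0.0851 + 0.0725 + 0.27 = 0.8266.
Dividing the baseline by the relative clearance: 2.35 / 0.8266 = 2.8 μg/mL.

2.8 μg/mL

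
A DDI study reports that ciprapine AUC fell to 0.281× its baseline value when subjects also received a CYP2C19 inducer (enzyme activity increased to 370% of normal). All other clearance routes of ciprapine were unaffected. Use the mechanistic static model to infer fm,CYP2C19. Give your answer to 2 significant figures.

Call the CYP2C19 fraction fm. After the interaction, CL_new/CL_old = fm × 3.7 + (1 − fm).
AUC ratio = 1 / (new CL fraction), so new CL fraction = 1 / 0.281 = 3.559.
fm × 3.7 + 1 − fm = 3.559  ⇒  fm × (3.7 − 1) = 2.559  ⇒  fm = 0.95.

0.95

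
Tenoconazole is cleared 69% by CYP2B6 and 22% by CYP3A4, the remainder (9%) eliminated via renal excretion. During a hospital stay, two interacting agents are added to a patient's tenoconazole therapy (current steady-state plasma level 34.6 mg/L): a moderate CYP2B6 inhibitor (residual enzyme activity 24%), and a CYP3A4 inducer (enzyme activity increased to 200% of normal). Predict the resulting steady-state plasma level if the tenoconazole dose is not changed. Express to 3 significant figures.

49.7 mg/L

CYP2B6: 0.69 × 0.24 = 0.1656
CYP3A4: 0.22 × 2 = 0.44
Other: 0.09 (unchanged)
New clearance relative to baseline: 0.1656 + 0.44 + 0.09 = 0.6956.
Dividing the baseline by the relative clearance: 34.6 / 0.6956 = 49.7 mg/L.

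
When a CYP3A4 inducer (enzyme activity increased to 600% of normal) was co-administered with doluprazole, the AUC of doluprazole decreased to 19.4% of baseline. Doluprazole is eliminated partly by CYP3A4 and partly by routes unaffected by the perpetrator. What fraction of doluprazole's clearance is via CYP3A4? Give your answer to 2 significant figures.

0.83

Let fm be the CYP3A4 fraction. New clearance relative to baseline = fm × 6 + (1 − fm).
AUC ratio = 1 / (new CL fraction), so new CL fraction = 1 / 0.194 = 5.155.
fm × 6 + 1 − fm = 5.155  ⇒  fm × (6 − 1) = 4.155  ⇒  fm = 0.83.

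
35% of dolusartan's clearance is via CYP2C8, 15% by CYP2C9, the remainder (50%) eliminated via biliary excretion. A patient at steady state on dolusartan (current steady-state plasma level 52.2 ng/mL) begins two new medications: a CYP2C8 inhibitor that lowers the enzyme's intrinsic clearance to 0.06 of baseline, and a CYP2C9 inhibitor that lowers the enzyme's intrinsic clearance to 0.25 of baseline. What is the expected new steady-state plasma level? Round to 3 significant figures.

The CYP2C8 pathway (35% of clearance) drops to 0.06× activity: 0.35 × 0.06 = 0.021.
The CYP2C9 pathway (15% of clearance) is reduced to 0.25× activity: 0.15 × 0.25 = 0.0375.
The remaining 50% of clearance is unaffected.
New clearance relative to baseline: 0.021 + 0.0375 + 0.5 = 0.5585.
Dividing the baseline by the relative clearance: 52.2 / 0.5585 = 93.5 ng/mL.

93.5 ng/mL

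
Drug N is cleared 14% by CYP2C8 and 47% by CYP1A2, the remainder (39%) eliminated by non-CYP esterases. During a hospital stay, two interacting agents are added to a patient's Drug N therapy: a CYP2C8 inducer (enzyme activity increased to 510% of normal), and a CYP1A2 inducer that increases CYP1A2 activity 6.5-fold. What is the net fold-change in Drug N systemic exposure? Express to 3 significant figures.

The CYP2C8 pathway (14% of clearance) increases to 5.1× activity: 0.14 × 5.1 = 0.714.
The CYP1A2 pathway (47% of clearance) rises to 6.5× activity: 0.47 × 6.5 = 3.055.
The remaining 39% of clearance is unaffected.
New clearance relative to baseline: 0.714 + 3.055 + 0.39 = 4.159.
Net systemic exposure ratio = 1 / 4.159 = 0.240.

0.240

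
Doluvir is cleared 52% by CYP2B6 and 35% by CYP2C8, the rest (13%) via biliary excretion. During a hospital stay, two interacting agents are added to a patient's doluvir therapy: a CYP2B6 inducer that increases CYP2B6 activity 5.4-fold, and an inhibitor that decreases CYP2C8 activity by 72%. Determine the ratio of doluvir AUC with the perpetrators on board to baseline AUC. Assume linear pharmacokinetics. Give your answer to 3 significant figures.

0.329

The CYP2B6 pathway (52% of clearance) increases to 5.4× activity: 0.52 × 5.4 = 2.808.
The CYP2C8 pathway (35% of clearance) is reduced to 0.28× activity: 0.35 × 0.28 = 0.098.
Non-CYP routes (13%) are unchanged.
CL_new/CL_old = 2.808 + 0.098 + 0.13 = 3.036.
AUC ∝ 1/CL: fold-change = 1 / 3.036 = 0.329.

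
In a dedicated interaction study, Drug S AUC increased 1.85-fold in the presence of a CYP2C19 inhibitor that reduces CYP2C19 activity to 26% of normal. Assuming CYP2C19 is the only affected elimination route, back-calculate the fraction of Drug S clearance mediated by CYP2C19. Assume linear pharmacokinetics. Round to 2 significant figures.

0.62

Call the CYP2C19 fraction fm. After the interaction, CL_new/CL_old = fm × 0.26 + (1 − fm).
AUC ratio = 1 / (new CL fraction), so new CL fraction = 1 / 1.85 = 0.5405.
fm × 0.26 + 1 − fm = 0.5405  ⇒  fm × (0.26 − 1) = −0.4595  ⇒  fm = 0.62.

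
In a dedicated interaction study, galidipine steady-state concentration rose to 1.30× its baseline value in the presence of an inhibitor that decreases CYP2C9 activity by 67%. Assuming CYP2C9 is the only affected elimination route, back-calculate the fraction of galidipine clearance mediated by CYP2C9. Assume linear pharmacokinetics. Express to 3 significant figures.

0.344

Call the CYP2C9 fraction fm. After the interaction, CL_new/CL_old = fm × 0.33 + (1 − fm).
Steady-state concentration ratio = 1 / (new CL fraction), so new CL fraction = 1 / 1.30 = 0.7692.
fm × 0.33 + 1 − fm = 0.7692  ⇒  fm × (0.33 − 1) = −0.2308  ⇒  fm = 0.344.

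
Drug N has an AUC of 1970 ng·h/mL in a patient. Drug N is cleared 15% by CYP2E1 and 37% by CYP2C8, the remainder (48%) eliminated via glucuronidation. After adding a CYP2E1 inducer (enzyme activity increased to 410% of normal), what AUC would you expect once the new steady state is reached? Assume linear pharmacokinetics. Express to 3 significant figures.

The CYP2E1 pathway (15% of clearance) is boosted to 4.1× activity: 0.15 × 4.1 = 0.615.
CYP2C8 (37%) and the residual 48% are unaffected.
Relative clearance = 0.615 + 0.37 + 0.48 = 1.465.
New AUC = baseline ÷ relative clearance = 1970 / 1.465 = 1.34 × 10³ ng·h/mL.

1.34 × 10³ ng·h/mL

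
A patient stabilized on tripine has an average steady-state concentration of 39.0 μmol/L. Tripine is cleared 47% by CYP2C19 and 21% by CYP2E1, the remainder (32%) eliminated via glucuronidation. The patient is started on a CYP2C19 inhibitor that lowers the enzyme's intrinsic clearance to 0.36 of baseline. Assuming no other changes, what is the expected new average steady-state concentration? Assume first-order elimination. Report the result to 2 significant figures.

56 μmol/L

CYP2C19: 0.47 × 0.36 = 0.1692
CYP2E1: 0.21 (unchanged)
Other: 0.32 (unchanged)
CL_new/CL_old = 0.1692 + 0.21 + 0.32 = 0.6992.
With dosing unchanged, average steady-state concentration scales as 1/CL: 39.0 / 0.6992 = 56 μmol/L.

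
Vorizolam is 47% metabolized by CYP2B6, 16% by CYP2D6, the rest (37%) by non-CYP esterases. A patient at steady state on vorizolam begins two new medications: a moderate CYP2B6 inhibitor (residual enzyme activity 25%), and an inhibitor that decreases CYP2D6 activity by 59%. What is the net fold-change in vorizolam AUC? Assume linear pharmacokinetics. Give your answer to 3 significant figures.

1.81

The CYP2B6 pathway (47% of clearance) is reduced to 0.25× activity: 0.47 × 0.25 = 0.1175.
The CYP2D6 pathway (16% of clearance) falls to 0.41× activity: 0.16 × 0.41 = 0.0656.
Non-CYP routes (37%) are unchanged.
Relative clearance = 0.1175 + 0.0656 + 0.37 = 0.5531.
AUC ∝ 1/CL: fold-change = 1 / 0.5531 = 1.81.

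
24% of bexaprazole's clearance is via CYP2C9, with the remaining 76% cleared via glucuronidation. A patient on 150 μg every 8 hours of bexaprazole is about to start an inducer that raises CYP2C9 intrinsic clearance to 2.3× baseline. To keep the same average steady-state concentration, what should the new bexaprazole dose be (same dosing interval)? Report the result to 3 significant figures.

197 μg

CYP2C9: 0.24 × 2.3 = 0.552
Other: 0.76 (unchanged)
Relative clearance = 0.552 + 0.76 = 1.312.
Exposure is unchanged when dose changes in proportion to clearance. New dose = 150 μg × 1.312 = 197 μg.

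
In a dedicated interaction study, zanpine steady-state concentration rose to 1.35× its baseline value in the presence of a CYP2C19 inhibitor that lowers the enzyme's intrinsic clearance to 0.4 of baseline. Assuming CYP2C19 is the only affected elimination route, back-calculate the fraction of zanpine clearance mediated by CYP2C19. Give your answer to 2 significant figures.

0.43

CL'/CL = 1 / 1.35 = 0.7407
0.4·fm + (1 − fm) = 0.7407
fm = (0.7407 − 1) / (0.4 − 1) = 0.43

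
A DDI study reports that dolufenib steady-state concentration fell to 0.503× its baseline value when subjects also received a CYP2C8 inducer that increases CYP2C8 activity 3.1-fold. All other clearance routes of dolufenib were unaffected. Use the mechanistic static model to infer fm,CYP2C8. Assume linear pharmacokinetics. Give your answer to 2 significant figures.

CL'/CL = 1 / 0.503 = 1.988
3.1·fm + (1 − fm) = 1.988
fm = (1.988 − 1) / (3.1 − 1) = 0.47

0.47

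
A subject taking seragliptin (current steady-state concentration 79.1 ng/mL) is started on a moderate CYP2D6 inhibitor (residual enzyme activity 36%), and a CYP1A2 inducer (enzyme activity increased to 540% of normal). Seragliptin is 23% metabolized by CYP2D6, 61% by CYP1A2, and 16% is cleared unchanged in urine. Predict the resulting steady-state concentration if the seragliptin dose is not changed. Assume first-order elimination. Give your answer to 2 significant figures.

22 ng/mL

The CYP2D6 pathway (23% of clearance) falls to 0.36× activity: 0.23 × 0.36 = 0.0828.
The CYP1A2 pathway (61% of clearance) rises to 5.4× activity: 0.61 × 5.4 = 3.294.
Non-CYP routes (16%) are unchanged.
New clearance relative to baseline: 0.0828 + 3.294 + 0.16 = 3.5368.
Steady-state concentration ∝ 1/CL: new value = 79.1 / 3.5368 = 22 ng/mL.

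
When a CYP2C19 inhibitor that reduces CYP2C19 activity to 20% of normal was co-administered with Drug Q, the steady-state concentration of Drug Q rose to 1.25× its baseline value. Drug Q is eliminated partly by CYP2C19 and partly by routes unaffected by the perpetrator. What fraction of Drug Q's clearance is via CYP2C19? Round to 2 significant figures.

0.25

Let fm be the CYP2C19 fraction. New clearance relative to baseline = fm × 0.2 + (1 − fm).
Steady-state concentration ratio = 1 / (new CL fraction), so new CL fraction = 1 / 1.25 = 0.8.
fm × 0.2 + 1 − fm = 0.8  ⇒  fm × (0.2 − 1) = −0.2  ⇒  fm = 0.25.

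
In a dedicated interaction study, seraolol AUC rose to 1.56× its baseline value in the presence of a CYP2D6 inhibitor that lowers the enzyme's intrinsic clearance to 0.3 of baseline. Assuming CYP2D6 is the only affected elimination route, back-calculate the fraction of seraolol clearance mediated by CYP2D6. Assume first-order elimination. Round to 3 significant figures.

Let x = fm,CYP2D6. Because AUC ∝ 1/CL, relative clearance fell to 1/1.56 = 0.641.
Only the CYP2D6 route changed, so 0.641 = x·0.3 + (1 − x), giving x = 0.513.

0.513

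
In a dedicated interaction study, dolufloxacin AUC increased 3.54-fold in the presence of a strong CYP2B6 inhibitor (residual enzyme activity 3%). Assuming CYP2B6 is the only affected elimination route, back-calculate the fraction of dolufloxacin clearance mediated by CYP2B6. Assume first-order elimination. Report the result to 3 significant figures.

0.740

CL'/CL = 1 / 3.54 = 0.2825
0.03·fm + (1 − fm) = 0.2825
fm = (0.2825 − 1) / (0.03 − 1) = 0.740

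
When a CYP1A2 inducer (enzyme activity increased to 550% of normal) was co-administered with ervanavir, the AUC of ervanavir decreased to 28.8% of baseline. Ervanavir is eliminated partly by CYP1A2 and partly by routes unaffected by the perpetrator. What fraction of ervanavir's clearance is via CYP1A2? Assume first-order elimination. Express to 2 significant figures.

CL'/CL = 1 / 0.288 = 3.472
5.5·fm + (1 − fm) = 3.472
fm = (3.472 − 1) / (5.5 − 1) = 0.55

0.55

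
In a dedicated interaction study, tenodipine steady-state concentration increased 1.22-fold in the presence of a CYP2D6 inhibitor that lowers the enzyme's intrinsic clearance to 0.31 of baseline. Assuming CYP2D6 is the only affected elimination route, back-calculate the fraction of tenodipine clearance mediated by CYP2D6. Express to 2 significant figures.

0.26

Write x for the fraction cleared via CYP2D6. The observed steady-state concentration change means clearance fell to 1/1.22 = 0.8197 of baseline.
Only the CYP2D6 route changed, so 0.8197 = x·0.31 + (1 − x), giving x = 0.26.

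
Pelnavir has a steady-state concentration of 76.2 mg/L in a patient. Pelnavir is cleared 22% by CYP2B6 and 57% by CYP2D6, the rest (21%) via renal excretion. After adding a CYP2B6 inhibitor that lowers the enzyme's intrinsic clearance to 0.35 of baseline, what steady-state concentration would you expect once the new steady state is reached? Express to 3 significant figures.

The CYP2B6 pathway (22% of clearance) is reduced to 0.35× activity: 0.22 × 0.35 = 0.077.
CYP2D6 (57%) and the residual 21% are unaffected.
New clearance relative to baseline: 0.077 + 0.57 + 0.21 = 0.857.
New steady-state concentration = baseline ÷ relative clearance = 76.2 / 0.857 = 88.9 mg/L.

88.9 mg/L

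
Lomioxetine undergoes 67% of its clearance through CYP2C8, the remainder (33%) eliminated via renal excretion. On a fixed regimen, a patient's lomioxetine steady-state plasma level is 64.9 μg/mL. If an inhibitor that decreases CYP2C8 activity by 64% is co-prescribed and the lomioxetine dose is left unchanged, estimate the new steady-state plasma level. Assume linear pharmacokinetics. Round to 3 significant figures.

114 μg/mL

CYP2C8: 0.67 × 0.36 = 0.2412
Other: 0.33 (unchanged)
New clearance relative to baseline: 0.2412 + 0.33 = 0.5712.
Steady-state plasma level ∝ 1/CL, so new value = 64.9 / 0.5712 = 114 μg/mL.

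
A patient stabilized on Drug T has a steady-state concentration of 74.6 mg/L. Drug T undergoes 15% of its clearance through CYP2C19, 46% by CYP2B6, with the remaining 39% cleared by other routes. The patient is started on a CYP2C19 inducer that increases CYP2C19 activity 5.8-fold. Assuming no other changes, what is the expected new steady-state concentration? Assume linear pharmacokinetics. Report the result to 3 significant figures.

The CYP2C19 pathway (15% of clearance) rises to 5.8× activity: 0.15 × 5.8 = 0.87.
CYP2B6 (46%) and the residual 39% are unaffected.
CL_new/CL_old = 0.87 + 0.46 + 0.39 = 1.72.
New steady-state concentration = baseline ÷ relative clearance = 74.6 / 1.72 = 43.4 mg/L.

43.4 mg/L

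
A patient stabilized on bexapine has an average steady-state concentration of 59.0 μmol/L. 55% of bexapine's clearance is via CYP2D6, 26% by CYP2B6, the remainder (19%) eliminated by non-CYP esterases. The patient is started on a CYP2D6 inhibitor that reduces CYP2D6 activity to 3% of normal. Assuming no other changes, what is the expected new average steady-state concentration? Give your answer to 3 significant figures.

The CYP2D6 pathway (55% of clearance) is reduced to 0.03× activity: 0.55 × 0.03 = 0.0165.
CYP2B6 (26%) and the residual 19% are unaffected.
Relative clearance = 0.0165 + 0.26 + 0.19 = 0.4665.
With dosing unchanged, average steady-state concentration scales as 1/CL: 59.0 / 0.4665 = 126 μmol/L.

126 μmol/L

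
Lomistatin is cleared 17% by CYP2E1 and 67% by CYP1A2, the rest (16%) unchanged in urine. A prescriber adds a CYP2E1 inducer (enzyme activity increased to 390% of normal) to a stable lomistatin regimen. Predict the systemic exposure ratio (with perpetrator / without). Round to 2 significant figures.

0.67

CYP2E1: 0.17 × 3.9 = 0.663
CYP1A2: 0.67 (unchanged)
Other: 0.16 (unchanged)
CL_new/CL_old = 0.663 + 0.67 + 0.16 = 1.493.
Systemic exposure is inversely proportional to clearance, so the fold-change is 1 / 1.493 = 0.67.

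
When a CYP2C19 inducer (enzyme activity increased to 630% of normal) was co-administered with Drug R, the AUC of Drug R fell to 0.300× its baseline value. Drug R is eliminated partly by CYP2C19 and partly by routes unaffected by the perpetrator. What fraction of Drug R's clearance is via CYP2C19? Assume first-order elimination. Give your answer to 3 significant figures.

0.440

Write x for the fraction cleared via CYP2C19. The observed AUC change means clearance rose to 1/0.300 = 3.333 of baseline.
Only the CYP2C19 route changed, so 3.333 = x·6.3 + (1 − x), giving x = 0.440.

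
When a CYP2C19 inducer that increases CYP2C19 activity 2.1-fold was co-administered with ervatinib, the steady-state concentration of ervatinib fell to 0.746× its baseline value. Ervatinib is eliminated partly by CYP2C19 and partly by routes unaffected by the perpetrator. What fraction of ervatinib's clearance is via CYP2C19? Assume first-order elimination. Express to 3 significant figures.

0.310

Call the CYP2C19 fraction fm. After the interaction, CL_new/CL_old = fm × 2.1 + (1 − fm).
Steady-state concentration ratio = 1 / (new CL fraction), so new CL fraction = 1 / 0.746 = 1.34.
fm × 2.1 + 1 − fm = 1.34  ⇒  fm × (2.1 − 1) = 0.3405  ⇒  fm = 0.310.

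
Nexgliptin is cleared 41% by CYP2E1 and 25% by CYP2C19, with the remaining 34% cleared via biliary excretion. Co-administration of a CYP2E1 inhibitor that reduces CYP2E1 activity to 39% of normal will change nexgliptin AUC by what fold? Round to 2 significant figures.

CYP2E1: 0.41 × 0.39 = 0.1599
CYP2C19: 0.25 (unchanged)
Other: 0.34 (unchanged)
CL_new/CL_old = 0.1599 + 0.25 + 0.34 = 0.7499.
AUC is inversely proportional to clearance, so the fold-change is 1 / 0.7499 = 1.3.

1.3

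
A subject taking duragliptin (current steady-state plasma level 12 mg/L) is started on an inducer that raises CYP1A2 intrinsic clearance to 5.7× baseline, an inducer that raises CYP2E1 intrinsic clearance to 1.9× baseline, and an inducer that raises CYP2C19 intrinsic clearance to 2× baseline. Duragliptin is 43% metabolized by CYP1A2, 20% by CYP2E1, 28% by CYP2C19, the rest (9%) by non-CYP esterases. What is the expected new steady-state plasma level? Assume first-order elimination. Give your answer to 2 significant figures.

CYP1A2: 0.43 × 5.7 = 2.451
CYP2E1: 0.2 × 1.9 = 0.38
CYP2C19: 0.28 × 2 = 0.56
Other: 0.09 (unchanged)
Relative clearance = 2.451 + 0.38 + 0.56 + 0.09 = 3.481.
Steady-state plasma level ∝ 1/CL: new value = 12 / 3.481 = 3.4 mg/L.

3.4 mg/L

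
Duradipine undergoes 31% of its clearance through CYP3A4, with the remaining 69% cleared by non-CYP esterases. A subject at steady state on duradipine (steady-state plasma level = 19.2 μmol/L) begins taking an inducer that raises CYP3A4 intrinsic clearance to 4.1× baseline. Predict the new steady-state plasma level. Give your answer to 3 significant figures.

CYP3A4: 0.31 × 4.1 = 1.271
Other: 0.69 (unchanged)
CL_new/CL_old = 1.271 + 0.69 = 1.961.
With dosing unchanged, steady-state plasma level scales as 1/CL: 19.2 / 1.961 = 9.79 μmol/L.

9.79 μmol/L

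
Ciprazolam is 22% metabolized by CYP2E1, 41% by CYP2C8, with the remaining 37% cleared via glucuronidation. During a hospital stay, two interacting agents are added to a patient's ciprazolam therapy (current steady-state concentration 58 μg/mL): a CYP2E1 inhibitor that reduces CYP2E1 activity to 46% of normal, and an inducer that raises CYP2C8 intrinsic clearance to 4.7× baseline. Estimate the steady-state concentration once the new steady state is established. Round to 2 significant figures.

CYP2E1: 0.22 × 0.46 = 0.1012
CYP2C8: 0.41 × 4.7 = 1.927
Other: 0.37 (unchanged)
New clearance relative to baseline: 0.1012 + 1.927 + 0.37 = 2.3982.
New steady-state concentration = 58 / 2.3982 = 24 μg/mL (concentration scales inversely with clearance).

24 μg/mL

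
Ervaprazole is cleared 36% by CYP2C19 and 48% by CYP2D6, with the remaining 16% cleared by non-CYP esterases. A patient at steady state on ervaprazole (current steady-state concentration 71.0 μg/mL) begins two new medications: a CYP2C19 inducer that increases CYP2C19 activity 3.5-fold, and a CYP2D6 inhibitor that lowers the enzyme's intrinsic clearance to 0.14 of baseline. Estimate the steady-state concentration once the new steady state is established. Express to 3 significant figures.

The CYP2C19 pathway (36% of clearance) rises to 3.5× activity: 0.36 × 3.5 = 1.26.
The CYP2D6 pathway (48% of clearance) drops to 0.14× activity: 0.48 × 0.14 = 0.0672.
Non-CYP routes (16%) are unchanged.
Relative clearance = 1.26 + 0.0672 + 0.16 = 1.4872.
Dividing the baseline by the relative clearance: 71.0 / 1.4872 = 47.7 μg/mL.

47.7 μg/mL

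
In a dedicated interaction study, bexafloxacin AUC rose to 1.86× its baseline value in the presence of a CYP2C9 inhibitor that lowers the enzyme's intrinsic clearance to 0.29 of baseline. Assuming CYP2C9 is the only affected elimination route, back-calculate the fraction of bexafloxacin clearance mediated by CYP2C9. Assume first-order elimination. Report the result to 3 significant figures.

CL'/CL = 1 / 1.86 = 0.5376
0.29·fm + (1 − fm) = 0.5376
fm = (0.5376 − 1) / (0.29 − 1) = 0.651

0.651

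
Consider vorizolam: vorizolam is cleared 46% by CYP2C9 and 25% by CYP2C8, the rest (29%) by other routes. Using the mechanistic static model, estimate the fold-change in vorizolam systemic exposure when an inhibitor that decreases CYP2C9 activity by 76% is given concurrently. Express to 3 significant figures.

1.54

CYP2C9: 0.46 × 0.24 = 0.1104
CYP2C8: 0.25 (unchanged)
Other: 0.29 (unchanged)
Relative clearance = 0.1104 + 0.25 + 0.29 = 0.6504.
Systemic exposure is inversely proportional to clearance, so the fold-change is 1 / 0.6504 = 1.54.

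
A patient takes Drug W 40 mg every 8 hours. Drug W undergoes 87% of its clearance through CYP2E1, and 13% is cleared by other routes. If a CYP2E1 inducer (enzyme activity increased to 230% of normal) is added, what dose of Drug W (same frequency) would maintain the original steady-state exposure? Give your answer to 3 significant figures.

85.2 mg

The CYP2E1 pathway (87% of clearance) is boosted to 2.3× activity: 0.87 × 2.3 = 2.001.
The remaining 13% of clearance is unaffected.
Relative clearance = 2.001 + 0.13 = 2.131.
Exposure is unchanged when dose changes in proportion to clearance. New dose = 40 mg × 2.131 = 85.2 mg.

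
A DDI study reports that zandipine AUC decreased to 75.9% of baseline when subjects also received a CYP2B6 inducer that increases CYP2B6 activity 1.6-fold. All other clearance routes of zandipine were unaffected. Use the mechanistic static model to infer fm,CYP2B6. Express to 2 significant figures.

0.53

Let fm be the CYP2B6 fraction. New clearance relative to baseline = fm × 1.6 + (1 − fm).
AUC ratio = 1 / (new CL fraction), so new CL fraction = 1 / 0.759 = 1.318.
fm × 1.6 + 1 − fm = 1.318  ⇒  fm × (1.6 − 1) = 0.3175  ⇒  fm = 0.53.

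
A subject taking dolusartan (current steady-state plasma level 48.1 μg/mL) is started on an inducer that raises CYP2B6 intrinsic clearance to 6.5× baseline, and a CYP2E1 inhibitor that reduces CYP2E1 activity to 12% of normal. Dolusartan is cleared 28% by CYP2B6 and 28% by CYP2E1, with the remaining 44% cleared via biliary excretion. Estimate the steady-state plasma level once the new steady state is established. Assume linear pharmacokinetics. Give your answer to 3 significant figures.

The CYP2B6 pathway (28% of clearance) rises to 6.5× activity: 0.28 × 6.5 = 1.82.
The CYP2E1 pathway (28% of clearance) falls to 0.12× activity: 0.28 × 0.12 = 0.0336.
The remaining 44% of clearance is unaffected.
Relative clearance = 1.82 + 0.0336 + 0.44 = 2.2936.
New steady-state plasma level = 48.1 / 2.2936 = 21.0 μg/mL (concentration scales inversely with clearance).

21.0 μg/mL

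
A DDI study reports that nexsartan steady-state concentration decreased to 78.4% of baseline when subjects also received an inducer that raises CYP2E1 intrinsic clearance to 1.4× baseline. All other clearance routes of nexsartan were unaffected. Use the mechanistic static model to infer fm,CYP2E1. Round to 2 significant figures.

CL'/CL = 1 / 0.784 = 1.276
1.4·fm + (1 − fm) = 1.276
fm = (1.276 − 1) / (1.4 − 1) = 0.69

0.69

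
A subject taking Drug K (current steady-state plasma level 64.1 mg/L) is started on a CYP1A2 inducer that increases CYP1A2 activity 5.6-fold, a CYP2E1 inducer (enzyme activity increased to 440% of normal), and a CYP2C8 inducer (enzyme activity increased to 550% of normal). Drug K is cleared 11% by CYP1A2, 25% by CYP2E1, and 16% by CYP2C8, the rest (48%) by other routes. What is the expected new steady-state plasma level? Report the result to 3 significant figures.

20.8 mg/L

CYP1A2: 0.11 × 5.6 = 0.616
CYP2E1: 0.25 × 4.4 = 1.1
CYP2C8: 0.16 × 5.5 = 0.88
Other: 0.48 (unchanged)
Relative clearance = 0.616 + 1.1 + 0.88 + 0.48 = 3.076.
New steady-state plasma level = 64.1 / 3.076 = 20.8 mg/L (concentration scales inversely with clearance).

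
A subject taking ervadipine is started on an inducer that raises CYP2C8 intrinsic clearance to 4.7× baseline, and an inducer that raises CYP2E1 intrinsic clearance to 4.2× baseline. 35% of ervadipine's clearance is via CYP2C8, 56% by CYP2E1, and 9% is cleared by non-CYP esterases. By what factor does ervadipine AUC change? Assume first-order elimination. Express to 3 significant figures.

CYP2C8: 0.35 × 4.7 = 1.645
CYP2E1: 0.56 × 4.2 = 2.352
Other: 0.09 (unchanged)
Relative clearance = 1.645 + 2.352 + 0.09 = 4.087.
Because AUC varies inversely with clearance, the combined effect is 1 / 4.087 = 0.245.

0.245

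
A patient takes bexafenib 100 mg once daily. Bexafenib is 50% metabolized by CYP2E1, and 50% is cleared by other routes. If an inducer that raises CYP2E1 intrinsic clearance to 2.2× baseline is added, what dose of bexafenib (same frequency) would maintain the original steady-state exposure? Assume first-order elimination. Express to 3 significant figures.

The CYP2E1 pathway (50% of clearance) increases to 2.2× activity: 0.5 × 2.2 = 1.1.
Non-CYP routes (50%) are unchanged.
New clearance relative to baseline: 1.1 + 0.5 = 1.6.
To maintain the same steady-state level, dose must scale with clearance: new dose = 100 × 1.6 = 160 mg.

160 mg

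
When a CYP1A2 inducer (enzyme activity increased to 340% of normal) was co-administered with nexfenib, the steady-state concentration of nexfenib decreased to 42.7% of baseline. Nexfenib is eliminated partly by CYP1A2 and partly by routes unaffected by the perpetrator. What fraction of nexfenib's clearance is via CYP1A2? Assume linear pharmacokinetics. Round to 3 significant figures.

CL'/CL = 1 / 0.427 = 2.342
3.4·fm + (1 − fm) = 2.342
fm = (2.342 − 1) / (3.4 − 1) = 0.559

0.559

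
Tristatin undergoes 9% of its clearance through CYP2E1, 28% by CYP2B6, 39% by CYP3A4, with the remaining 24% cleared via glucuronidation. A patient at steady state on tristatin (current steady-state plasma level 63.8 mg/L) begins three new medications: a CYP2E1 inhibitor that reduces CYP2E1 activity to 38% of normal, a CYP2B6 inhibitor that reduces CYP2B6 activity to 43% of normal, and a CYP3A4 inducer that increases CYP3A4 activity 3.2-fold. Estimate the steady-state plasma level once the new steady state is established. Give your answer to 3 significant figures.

38.8 mg/L

The CYP2E1 pathway (9% of clearance) falls to 0.38× activity: 0.09 × 0.38 = 0.0342.
The CYP2B6 pathway (28% of clearance) is reduced to 0.43× activity: 0.28 × 0.43 = 0.1204.
The CYP3A4 pathway (39% of clearance) rises to 3.2× activity: 0.39 × 3.2 = 1.248.
The remaining 24% of clearance is unaffected.
New clearance relative to baseline: 0.0342 + 0.1204 + 1.248 + 0.24 = 1.6426.
New steady-state plasma level = 63.8 / 1.6426 = 38.8 mg/L (concentration scales inversely with clearance).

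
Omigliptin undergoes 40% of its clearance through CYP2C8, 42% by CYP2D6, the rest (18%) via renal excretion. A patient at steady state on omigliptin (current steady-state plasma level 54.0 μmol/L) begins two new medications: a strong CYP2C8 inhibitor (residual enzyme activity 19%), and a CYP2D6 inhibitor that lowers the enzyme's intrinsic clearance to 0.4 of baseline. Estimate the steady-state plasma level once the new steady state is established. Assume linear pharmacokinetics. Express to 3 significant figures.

The CYP2C8 pathway (40% of clearance) drops to 0.19× activity: 0.4 × 0.19 = 0.076.
The CYP2D6 pathway (42% of clearance) falls to 0.4× activity: 0.42 × 0.4 = 0.168.
Non-CYP routes (18%) are unchanged.
New clearance relative to baseline: 0.076 + 0.168 + 0.18 = 0.424.
Dividing the baseline by the relative clearance: 54.0 / 0.424 = 127 μmol/L.

127 μmol/L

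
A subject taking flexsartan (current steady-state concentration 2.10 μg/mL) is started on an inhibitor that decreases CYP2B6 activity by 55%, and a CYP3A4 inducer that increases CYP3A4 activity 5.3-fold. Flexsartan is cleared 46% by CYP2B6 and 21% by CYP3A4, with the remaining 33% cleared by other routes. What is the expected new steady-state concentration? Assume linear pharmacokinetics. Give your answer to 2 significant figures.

The CYP2B6 pathway (46% of clearance) falls to 0.45× activity: 0.46 × 0.45 = 0.207.
The CYP3A4 pathway (21% of clearance) is boosted to 5.3× activity: 0.21 × 5.3 = 1.113.
The remaining 33% of clearance is unaffected.
New clearance relative to baseline: 0.207 + 1.113 + 0.33 = 1.65.
Steady-state concentration ∝ 1/CL: new value = 2.10 / 1.65 = 1.3 μg/mL.

1.3 μg/mL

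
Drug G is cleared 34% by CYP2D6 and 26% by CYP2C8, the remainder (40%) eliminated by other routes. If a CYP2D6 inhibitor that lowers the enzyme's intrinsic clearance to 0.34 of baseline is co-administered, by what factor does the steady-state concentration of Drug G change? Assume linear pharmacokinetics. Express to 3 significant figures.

1.29

The CYP2D6 pathway (34% of clearance) falls to 0.34× activity: 0.34 × 0.34 = 0.1156.
CYP2C8 (26%) and the residual 40% are unaffected.
CL_new/CL_old = 0.1156 + 0.26 + 0.4 = 0.7756.
Since steady-state concentration ∝ 1/CL, the ratio is 1 / 0.7756 = 1.29.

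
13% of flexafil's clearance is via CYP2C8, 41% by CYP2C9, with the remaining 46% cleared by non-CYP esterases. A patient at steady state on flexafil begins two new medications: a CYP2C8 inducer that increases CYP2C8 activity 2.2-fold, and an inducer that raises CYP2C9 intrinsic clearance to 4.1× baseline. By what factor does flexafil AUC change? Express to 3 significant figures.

The CYP2C8 pathway (13% of clearance) increases to 2.2× activity: 0.13 × 2.2 = 0.286.
The CYP2C9 pathway (41% of clearance) increases to 4.1× activity: 0.41 × 4.1 = 1.681.
Non-CYP routes (46%) are unchanged.
New clearance relative to baseline: 0.286 + 1.681 + 0.46 = 2.427.
Net AUC ratio = 1 / 2.427 = 0.412.

0.412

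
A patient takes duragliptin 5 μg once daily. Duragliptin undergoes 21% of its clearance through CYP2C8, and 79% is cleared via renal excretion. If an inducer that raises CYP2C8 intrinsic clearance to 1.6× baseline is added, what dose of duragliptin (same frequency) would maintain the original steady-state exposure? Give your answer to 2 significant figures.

The CYP2C8 pathway (21% of clearance) rises to 1.6× activity: 0.21 × 1.6 = 0.336.
Non-CYP routes (79%) are unchanged.
Relative clearance = 0.336 + 0.79 = 1.126.
To maintain the same steady-state level, dose must scale with clearance: new dose = 5 × 1.126 = 5.6 μg.

5.6 μg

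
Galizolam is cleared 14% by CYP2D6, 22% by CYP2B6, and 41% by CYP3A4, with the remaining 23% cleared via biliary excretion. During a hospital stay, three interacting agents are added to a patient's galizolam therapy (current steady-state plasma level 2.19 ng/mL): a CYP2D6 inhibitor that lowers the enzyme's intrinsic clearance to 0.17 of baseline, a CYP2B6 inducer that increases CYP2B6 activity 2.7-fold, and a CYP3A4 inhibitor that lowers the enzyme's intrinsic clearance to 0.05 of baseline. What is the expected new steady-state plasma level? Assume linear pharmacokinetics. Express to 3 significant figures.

The CYP2D6 pathway (14% of clearance) falls to 0.17× activity: 0.14 × 0.17 = 0.0238.
The CYP2B6 pathway (22% of clearance) increases to 2.7× activity: 0.22 × 2.7 = 0.594.
The CYP3A4 pathway (41% of clearance) drops to 0.05× activity: 0.41 × 0.05 = 0.0205.
Non-CYP routes (23%) are unchanged.
Relative clearance = 0.0238 + 0.594 + 0.0205 + 0.23 = 0.8683.
Steady-state plasma level ∝ 1/CL: new value = 2.19 / 0.8683 = 2.52 ng/mL.

2.52 ng/mL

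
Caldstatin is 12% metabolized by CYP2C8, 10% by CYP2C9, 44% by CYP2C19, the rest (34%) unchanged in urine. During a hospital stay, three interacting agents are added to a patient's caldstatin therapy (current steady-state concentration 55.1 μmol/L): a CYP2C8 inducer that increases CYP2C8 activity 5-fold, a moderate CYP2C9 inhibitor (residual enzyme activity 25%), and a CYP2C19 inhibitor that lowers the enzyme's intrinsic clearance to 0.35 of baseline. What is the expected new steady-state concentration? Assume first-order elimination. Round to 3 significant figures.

49.2 μmol/L

CYP2C8: 0.12 × 5 = 0.6
CYP2C9: 0.1 × 0.25 = 0.025
CYP2C19: 0.44 × 0.35 = 0.154
Other: 0.34 (unchanged)
CL_new/CL_old = 0.6 + 0.025 + 0.154 + 0.34 = 1.119.
Steady-state concentration ∝ 1/CL: new value = 55.1 / 1.119 = 49.2 μmol/L.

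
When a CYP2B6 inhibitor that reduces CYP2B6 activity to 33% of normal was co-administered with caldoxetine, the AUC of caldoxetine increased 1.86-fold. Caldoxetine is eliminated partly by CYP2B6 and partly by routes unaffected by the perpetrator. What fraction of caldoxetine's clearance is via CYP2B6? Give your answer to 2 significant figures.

0.69

Call the CYP2B6 fraction fm. After the interaction, CL_new/CL_old = fm × 0.33 + (1 − fm).
AUC ratio = 1 / (new CL fraction), so new CL fraction = 1 / 1.86 = 0.5376.
fm × 0.33 + 1 − fm = 0.5376  ⇒  fm × (0.33 − 1) = −0.4624  ⇒  fm = 0.69.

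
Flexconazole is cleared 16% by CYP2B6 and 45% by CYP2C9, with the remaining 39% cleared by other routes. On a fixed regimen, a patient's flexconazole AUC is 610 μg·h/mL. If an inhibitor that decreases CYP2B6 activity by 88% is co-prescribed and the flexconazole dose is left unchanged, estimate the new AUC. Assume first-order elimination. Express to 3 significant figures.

The CYP2B6 pathway (16% of clearance) falls to 0.12× activity: 0.16 × 0.12 = 0.0192.
CYP2C9 (45%) and the residual 39% are unaffected.
CL_new/CL_old = 0.0192 + 0.45 + 0.39 = 0.8592.
AUC ∝ 1/CL, so new value = 610 / 0.8592 = 710 μg·h/mL.

710 μg·h/mL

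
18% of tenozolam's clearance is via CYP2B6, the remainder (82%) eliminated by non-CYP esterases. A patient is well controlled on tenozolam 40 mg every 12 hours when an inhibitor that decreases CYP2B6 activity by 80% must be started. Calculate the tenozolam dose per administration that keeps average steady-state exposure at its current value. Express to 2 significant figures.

34 mg

CYP2B6: 0.18 × 0.2 = 0.036
Other: 0.82 (unchanged)
New clearance relative to baseline: 0.036 + 0.82 = 0.856.
Css,avg = (dose rate)/CL, so holding Css fixed requires dose ∝ CL: 40 × 0.856 = 34 mg.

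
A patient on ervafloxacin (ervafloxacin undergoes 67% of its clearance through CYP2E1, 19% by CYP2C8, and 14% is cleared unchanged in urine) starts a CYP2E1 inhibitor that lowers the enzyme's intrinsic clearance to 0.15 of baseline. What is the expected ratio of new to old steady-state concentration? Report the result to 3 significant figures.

CYP2E1: 0.67 × 0.15 = 0.1005
CYP2C8: 0.19 (unchanged)
Other: 0.14 (unchanged)
CL_new/CL_old = 0.1005 + 0.19 + 0.14 = 0.4305.
Since steady-state concentration ∝ 1/CL, the ratio is 1 / 0.4305 = 2.32.

2.32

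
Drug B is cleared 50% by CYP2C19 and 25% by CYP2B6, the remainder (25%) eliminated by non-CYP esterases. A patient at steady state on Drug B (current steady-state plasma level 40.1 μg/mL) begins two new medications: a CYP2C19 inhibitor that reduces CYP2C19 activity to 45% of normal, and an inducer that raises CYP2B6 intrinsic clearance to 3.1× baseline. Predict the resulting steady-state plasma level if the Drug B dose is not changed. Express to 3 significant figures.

32.1 μg/mL

The CYP2C19 pathway (50% of clearance) drops to 0.45× activity: 0.5 × 0.45 = 0.225.
The CYP2B6 pathway (25% of clearance) increases to 3.1× activity: 0.25 × 3.1 = 0.775.
Non-CYP routes (25%) are unchanged.
CL_new/CL_old = 0.225 + 0.775 + 0.25 = 1.25.
Dividing the baseline by the relative clearance: 40.1 / 1.25 = 32.1 μg/mL.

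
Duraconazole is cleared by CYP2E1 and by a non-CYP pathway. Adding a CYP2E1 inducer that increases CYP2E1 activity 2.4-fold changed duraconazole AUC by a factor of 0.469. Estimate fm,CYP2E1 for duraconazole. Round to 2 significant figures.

0.81

Call the CYP2E1 fraction fm. After the interaction, CL_new/CL_old = fm × 2.4 + (1 − fm).
AUC ratio = 1 / (new CL fraction), so new CL fraction = 1 / 0.469 = 2.132.
fm × 2.4 + 1 − fm = 2.132  ⇒  fm × (2.4 − 1) = 1.132  ⇒  fm = 0.81.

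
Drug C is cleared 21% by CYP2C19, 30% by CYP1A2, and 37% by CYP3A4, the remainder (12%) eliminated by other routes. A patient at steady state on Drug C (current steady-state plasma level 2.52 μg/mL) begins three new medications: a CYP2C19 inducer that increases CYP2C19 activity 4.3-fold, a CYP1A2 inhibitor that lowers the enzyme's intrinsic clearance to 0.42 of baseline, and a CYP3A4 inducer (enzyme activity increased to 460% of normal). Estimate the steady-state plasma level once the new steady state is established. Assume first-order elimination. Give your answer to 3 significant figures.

0.884 μg/mL

CYP2C19: 0.21 × 4.3 = 0.903
CYP1A2: 0.3 × 0.42 = 0.126
CYP3A4: 0.37 × 4.6 = 1.702
Other: 0.12 (unchanged)
CL_new/CL_old = 0.903 + 0.126 + 1.702 + 0.12 = 2.851.
Dividing the baseline by the relative clearance: 2.52 / 2.851 = 0.884 μg/mL.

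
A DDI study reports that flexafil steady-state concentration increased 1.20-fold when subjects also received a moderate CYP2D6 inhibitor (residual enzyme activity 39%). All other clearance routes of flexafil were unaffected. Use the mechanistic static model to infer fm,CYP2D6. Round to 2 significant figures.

0.27

Call the CYP2D6 fraction fm. After the interaction, CL_new/CL_old = fm × 0.39 + (1 − fm).
Steady-state concentration ratio = 1 / (new CL fraction), so new CL fraction = 1 / 1.20 = 0.8333.
fm × 0.39 + 1 − fm = 0.8333  ⇒  fm × (0.39 − 1) = −0.1667  ⇒  fm = 0.27.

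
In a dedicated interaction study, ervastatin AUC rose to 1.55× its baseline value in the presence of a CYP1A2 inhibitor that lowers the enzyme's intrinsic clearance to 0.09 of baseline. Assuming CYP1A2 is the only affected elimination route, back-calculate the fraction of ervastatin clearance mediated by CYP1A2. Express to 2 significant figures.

CL'/CL = 1 / 1.55 = 0.6452
0.09·fm + (1 − fm) = 0.6452
fm = (0.6452 − 1) / (0.09 − 1) = 0.39

0.39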